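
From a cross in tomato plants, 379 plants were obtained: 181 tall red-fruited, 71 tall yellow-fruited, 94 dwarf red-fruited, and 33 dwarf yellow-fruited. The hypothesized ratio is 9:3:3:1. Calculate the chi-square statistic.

15.925

Total ratio parts = 16. Expected numbers out of 379:
  tall red-fruited: 379 × 9/16 = 213.1875
  tall yellow-fruited: 379 × 3/16 = 71.0625
  dwarf red-fruited: 379 × 3/16 = 71.0625
  dwarf yellow-fruited: 379 × 1/16 = 23.6875
χ² = Σ (O − E)² / E
  tall red-fruited: (181 − 213.1875)² / 213.1875 = 4.8597
  tall yellow-fruited: (71 − 71.0625)² / 71.0625 = 0.0001
  dwarf red-fruited: (94 − 71.0625)² / 71.0625 = 7.4037
  dwarf yellow-fruited: (33 − 23.6875)² / 23.6875 = 3.6611
χ² = 4.8597 + 0.0001 + 7.4037 + 3.6611 = 15.9246 ≈ 15.925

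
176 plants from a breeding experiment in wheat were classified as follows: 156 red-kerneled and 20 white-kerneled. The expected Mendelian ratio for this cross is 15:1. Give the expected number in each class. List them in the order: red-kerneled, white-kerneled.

165, 11

Total ratio parts = 16. Expected numbers out of 176:
  red-kerneled: 176 × 15/16 = 165
  white-kerneled: 176 × 1/16 = 11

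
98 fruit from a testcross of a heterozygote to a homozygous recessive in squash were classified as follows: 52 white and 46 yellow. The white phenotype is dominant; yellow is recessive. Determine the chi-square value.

0.367

A testcross of a heterozygote (Aa × aa) gives a 1:1 phenotypic ratio.
Under the 1:1 hypothesis (Σ ratio = 2, N = 98):
  white: 98 × 1/2 = 49
  yellow: 98 × 1/2 = 49
χ² = Σ (O − E)² / E
  white: (52 − 49)² / 49 = 0.1837
  yellow: (46 − 49)² / 49 = 0.1837
χ² = 0.1837 + 0.1837 = 0.3674 ≈ 0.367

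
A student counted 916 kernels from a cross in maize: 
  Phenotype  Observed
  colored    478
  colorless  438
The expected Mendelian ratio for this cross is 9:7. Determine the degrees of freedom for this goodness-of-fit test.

1

A goodness-of-fit test with 2 phenotype classes has df = 2 − 1 = 1.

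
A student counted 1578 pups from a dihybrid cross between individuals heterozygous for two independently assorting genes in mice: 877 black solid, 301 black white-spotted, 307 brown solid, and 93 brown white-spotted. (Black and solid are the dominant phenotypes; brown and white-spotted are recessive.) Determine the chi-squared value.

A dihybrid F₂ with independent assortment and complete dominance at both loci gives a 9:3:3:1 phenotypic ratio.
Under the 9:3:3:1 hypothesis (Σ ratio = 16, N = 1578):
  black solid: 1578 × 9/16 = 887.625
  black white-spotted: 1578 × 3/16 = 295.875
  brown solid: 1578 × 3/16 = 295.875
  brown white-spotted: 1578 × 1/16 = 98.625
χ² = Σ (O − E)² / E
  black solid: (877 − 887.625)² / 887.625 = 0.1272
  black white-spotted: (301 − 295.875)² / 295.875 = 0.0888
  brown solid: (307 − 295.875)² / 295.875 = 0.4183
  brown white-spotted: (93 − 98.625)² / 98.625 = 0.3208
χ² = 0.1272 + 0.0888 + 0.4183 + 0.3208 = 0.9551 ≈ 0.955

0.955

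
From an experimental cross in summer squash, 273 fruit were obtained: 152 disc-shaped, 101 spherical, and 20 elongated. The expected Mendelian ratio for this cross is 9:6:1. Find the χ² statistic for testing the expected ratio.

0.540

Under the 9:6:1 hypothesis (Σ ratio = 16, N = 273):
  disc-shaped: 273 × 9/16 = 153.5625
  spherical: 273 × 6/16 = 102.375
  elongated: 273 × 1/16 = 17.0625
χ² = Σ (O − E)² / E
  disc-shaped: (152 − 153.5625)² / 153.5625 = 0.0159
  spherical: (101 − 102.375)² / 102.375 = 0.0185
  elongated: (20 − 17.0625)² / 17.0625 = 0.5057
χ² = 0.0159 + 0.0185 + 0.5057 = 0.5401 ≈ 0.540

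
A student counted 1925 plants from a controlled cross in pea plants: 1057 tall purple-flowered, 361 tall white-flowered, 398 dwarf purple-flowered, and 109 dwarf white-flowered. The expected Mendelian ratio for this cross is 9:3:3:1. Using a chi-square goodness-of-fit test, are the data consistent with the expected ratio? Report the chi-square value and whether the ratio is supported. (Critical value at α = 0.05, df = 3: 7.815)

The 9:3:3:1 ratio has 16 parts, so with N = 1925 the expected counts are:
  tall purple-flowered: 1925 × 9/16 = 1082.8125
  tall white-flowered: 1925 × 3/16 = 360.9375
  dwarf purple-flowered: 1925 × 3/16 = 360.9375
  dwarf white-flowered: 1925 × 1/16 = 120.3125
χ² = Σ (O − E)² / E
  tall purple-flowered: (1057 − 1082.8125)² / 1082.8125 = 0.6153
  tall white-flowered: (361 − 360.9375)² / 360.9375 = 0.0000
  dwarf purple-flowered: (398 − 360.9375)² / 360.9375 = 3.8057
  dwarf white-flowered: (109 − 120.3125)² / 120.3125 = 1.0637
χ² = 0.6153 + 0.0000 + 3.8057 + 1.0637 = 5.4847 ≈ 5.485
Degrees of freedom = 4 − 1 = 3; critical value at α = 0.05 is 7.815.
Since 5.485 < 7.815, we fail to reject the null hypothesis — the data are consistent with the 9:3:3:1 ratio.

5.485; consistent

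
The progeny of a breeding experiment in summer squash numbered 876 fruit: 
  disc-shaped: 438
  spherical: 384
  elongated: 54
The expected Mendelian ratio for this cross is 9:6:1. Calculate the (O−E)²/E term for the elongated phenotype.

Expected counts for N = 876 under a 9:6:1 ratio (total parts = 16):
  disc-shaped: 876 × 9/16 = 492.75
  spherical: 876 × 6/16 = 328.5
  elongated: 876 × 1/16 = 54.75
Contribution of elongated: (54 − 54.75)² / 54.75 = 0.0103

0.010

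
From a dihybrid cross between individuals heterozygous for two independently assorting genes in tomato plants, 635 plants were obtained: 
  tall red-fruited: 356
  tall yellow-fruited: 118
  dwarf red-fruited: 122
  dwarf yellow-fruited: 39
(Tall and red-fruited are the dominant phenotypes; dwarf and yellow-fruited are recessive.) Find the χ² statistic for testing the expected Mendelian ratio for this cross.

0.098

A dihybrid F₂ with independent assortment and complete dominance at both loci gives a 9:3:3:1 phenotypic ratio.
Expected counts for N = 635 under a 9:3:3:1 ratio (total parts = 16):
  tall red-fruited: 635 × 9/16 = 357.1875
  tall yellow-fruited: 635 × 3/16 = 119.0625
  dwarf red-fruited: 635 × 3/16 = 119.0625
  dwarf yellow-fruited: 635 × 1/16 = 39.6875
χ² = Σ (O − E)² / E
  tall red-fruited: (356 − 357.1875)² / 357.1875 = 0.0039
  tall yellow-fruited: (118 − 119.0625)² / 119.0625 = 0.0095
  dwarf red-fruited: (122 − 119.0625)² / 119.0625 = 0.0725
  dwarf yellow-fruited: (39 − 39.6875)² / 39.6875 = 0.0119
χ² = 0.0039 + 0.0095 + 0.0725 + 0.0119 = 0.0978 ≈ 0.098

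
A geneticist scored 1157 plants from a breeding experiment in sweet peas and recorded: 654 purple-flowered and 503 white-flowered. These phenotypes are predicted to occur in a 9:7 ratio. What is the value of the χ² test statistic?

Total ratio parts = 16. Expected numbers out of 1157:
  purple-flowered: 1157 × 9/16 = 650.8125
  white-flowered: 1157 × 7/16 = 506.1875
χ² = Σ (O − E)² / E
  purple-flowered: (654 − 650.8125)² / 650.8125 = 0.0156
  white-flowered: (503 − 506.1875)² / 506.1875 = 0.0201
χ² = 0.0156 + 0.0201 = 0.0357 ≈ 0.036

0.036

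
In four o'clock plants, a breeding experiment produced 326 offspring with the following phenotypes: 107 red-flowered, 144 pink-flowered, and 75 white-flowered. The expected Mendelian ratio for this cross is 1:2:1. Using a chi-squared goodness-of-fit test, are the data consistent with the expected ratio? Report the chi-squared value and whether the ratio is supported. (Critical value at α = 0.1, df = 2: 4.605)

10.712; not consistent

Under the 1:2:1 hypothesis (Σ ratio = 4, N = 326):
  red-flowered: 326 × 1/4 = 81.5
  pink-flowered: 326 × 2/4 = 163
  white-flowered: 326 × 1/4 = 81.5
χ² = Σ (O − E)² / E
  red-flowered: (107 − 81.5)² / 81.5 = 7.9785
  pink-flowered: (144 − 163)² / 163 = 2.2147
  white-flowered: (75 − 81.5)² / 81.5 = 0.5184
χ² = 7.9785 + 2.2147 + 0.5184 = 10.7116 ≈ 10.712
Degrees of freedom = 3 − 1 = 2; critical value at α = 0.1 is 4.605.
Since 10.712 > 4.605, we reject the null hypothesis — the data do not fit the 1:2:1 ratio.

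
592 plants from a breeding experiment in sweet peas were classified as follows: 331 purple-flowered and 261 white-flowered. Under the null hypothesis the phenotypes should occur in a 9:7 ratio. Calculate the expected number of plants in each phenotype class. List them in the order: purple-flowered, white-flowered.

Under the 9:7 hypothesis (Σ ratio = 16, N = 592):
  purple-flowered: 592 × 9/16 = 333
  white-flowered: 592 × 7/16 = 259

333, 259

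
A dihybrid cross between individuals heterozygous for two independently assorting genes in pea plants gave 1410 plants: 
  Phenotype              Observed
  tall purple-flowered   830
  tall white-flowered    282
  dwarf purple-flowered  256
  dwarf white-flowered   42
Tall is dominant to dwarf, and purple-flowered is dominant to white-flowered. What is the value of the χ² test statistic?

27.297

A dihybrid F₂ with independent assortment and complete dominance at both loci gives a 9:3:3:1 phenotypic ratio.
Expected counts for N = 1410 under a 9:3:3:1 ratio (total parts = 16):
  tall purple-flowered: 1410 × 9/16 = 793.125
  tall white-flowered: 1410 × 3/16 = 264.375
  dwarf purple-flowered: 1410 × 3/16 = 264.375
  dwarf white-flowered: 1410 × 1/16 = 88.125
χ² = Σ (O − E)² / E
  tall purple-flowered: (830 − 793.125)² / 793.125 = 1.7144
  tall white-flowered: (282 − 264.375)² / 264.375 = 1.1750
  dwarf purple-flowered: (256 − 264.375)² / 264.375 = 0.2653
  dwarf white-flowered: (42 − 88.125)² / 88.125 = 24.1420
χ² = 1.7144 + 1.1750 + 0.2653 + 24.1420 = 27.2967 ≈ 27.297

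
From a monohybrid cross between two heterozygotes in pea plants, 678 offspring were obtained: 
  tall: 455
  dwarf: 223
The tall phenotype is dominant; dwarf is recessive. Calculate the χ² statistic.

For a monohybrid cross between heterozygotes with complete dominance, the expected phenotypic ratio is 3:1.
Total ratio parts = 4. Expected numbers out of 678:
  tall: 678 × 3/4 = 508.5
  dwarf: 678 × 1/4 = 169.5
χ² = Σ (O − E)² / E
  tall: (455 − 508.5)² / 508.5 = 5.6288
  dwarf: (223 − 169.5)² / 169.5 = 16.8864
χ² = 5.6288 + 16.8864 = 22.5152 ≈ 22.515

22.515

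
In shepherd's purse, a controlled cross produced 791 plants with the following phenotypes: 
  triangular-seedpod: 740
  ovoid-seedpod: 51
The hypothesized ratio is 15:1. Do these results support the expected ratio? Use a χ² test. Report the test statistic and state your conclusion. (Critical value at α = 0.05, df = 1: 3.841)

Expected counts for N = 791 under a 15:1 ratio (total parts = 16):
  triangular-seedpod: 791 × 15/16 = 741.5625
  ovoid-seedpod: 791 × 1/16 = 49.4375
χ² = Σ (O − E)² / E
  triangular-seedpod: (740 − 741.5625)² / 741.5625 = 0.0033
  ovoid-seedpod: (51 − 49.4375)² / 49.4375 = 0.0494
χ² = 0.0033 + 0.0494 = 0.0527 ≈ 0.053
Degrees of freedom = 2 − 1 = 1; critical value at α = 0.05 is 3.841.
Since 0.053 < 3.841, we fail to reject the null hypothesis — the data are consistent with the 15:1 ratio.

0.053; consistent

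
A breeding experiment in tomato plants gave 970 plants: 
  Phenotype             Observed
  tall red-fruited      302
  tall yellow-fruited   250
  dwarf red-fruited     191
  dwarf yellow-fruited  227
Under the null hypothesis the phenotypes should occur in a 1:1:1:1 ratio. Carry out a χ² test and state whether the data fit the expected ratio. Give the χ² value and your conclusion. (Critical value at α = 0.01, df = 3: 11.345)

Under the 1:1:1:1 hypothesis (Σ ratio = 4, N = 970):
  tall red-fruited: 970 × 1/4 = 242.5
  tall yellow-fruited: 970 × 1/4 = 242.5
  dwarf red-fruited: 970 × 1/4 = 242.5
  dwarf yellow-fruited: 970 × 1/4 = 242.5
χ² = Σ (O − E)² / E
  tall red-fruited: (302 − 242.5)² / 242.5 = 14.5990
  tall yellow-fruited: (250 − 242.5)² / 242.5 = 0.2320
  dwarf red-fruited: (191 − 242.5)² / 242.5 = 10.9371
  dwarf yellow-fruited: (227 − 242.5)² / 242.5 = 0.9907
χ² = 14.5990 + 0.2320 + 10.9371 + 0.9907 = 26.7588 ≈ 26.759
Degrees of freedom = 4 − 1 = 3; critical value at α = 0.01 is 11.345.
Since 26.759 > 11.345, we reject the null hypothesis — the data do not fit the 1:1:1:1 ratio.

26.759; not consistent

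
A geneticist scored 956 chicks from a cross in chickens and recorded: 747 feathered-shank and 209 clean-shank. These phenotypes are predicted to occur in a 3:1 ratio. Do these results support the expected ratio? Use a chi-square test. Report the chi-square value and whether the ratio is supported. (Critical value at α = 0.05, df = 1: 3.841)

Total ratio parts = 4. Expected numbers out of 956:
  feathered-shank: 956 × 3/4 = 717
  clean-shank: 956 × 1/4 = 239
χ² = Σ (O − E)² / E
  feathered-shank: (747 − 717)² / 717 = 1.2552
  clean-shank: (209 − 239)² / 239 = 3.7657
χ² = 1.2552 + 3.7657 = 5.0209 ≈ 5.021
Degrees of freedom = 2 − 1 = 1; critical value at α = 0.05 is 3.841.
Since 5.021 > 3.841, we reject the null hypothesis — the data do not fit the 3:1 ratio.

5.021; not consistent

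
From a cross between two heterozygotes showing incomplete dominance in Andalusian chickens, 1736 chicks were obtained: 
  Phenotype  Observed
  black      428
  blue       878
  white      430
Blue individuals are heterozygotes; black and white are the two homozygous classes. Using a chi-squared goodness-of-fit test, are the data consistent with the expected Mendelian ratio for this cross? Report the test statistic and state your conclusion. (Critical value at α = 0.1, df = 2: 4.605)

0.235; consistent

With incomplete dominance, a heterozygote × heterozygote cross gives a 1:2:1 phenotypic ratio.
The 1:2:1 ratio has 4 parts, so with N = 1736 the expected counts are:
  black: 1736 × 1/4 = 434
  blue: 1736 × 2/4 = 868
  white: 1736 × 1/4 = 434
χ² = Σ (O − E)² / E
  black: (428 − 434)² / 434 = 0.0829
  blue: (878 − 868)² / 868 = 0.1152
  white: (430 − 434)² / 434 = 0.0369
χ² = 0.0829 + 0.1152 + 0.0369 = 0.235
Degrees of freedom = 3 − 1 = 2; critical value at α = 0.1 is 4.605.
Since 0.235 < 4.605, we fail to reject the null hypothesis — the data are consistent with the 1:2:1 ratio.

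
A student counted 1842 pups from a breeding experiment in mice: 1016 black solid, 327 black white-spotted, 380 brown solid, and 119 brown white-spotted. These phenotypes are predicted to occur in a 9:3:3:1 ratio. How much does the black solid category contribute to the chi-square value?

0.391

Under the 9:3:3:1 hypothesis (Σ ratio = 16, N = 1842):
  black solid: 1842 × 9/16 = 1036.125
  black white-spotted: 1842 × 3/16 = 345.375
  brown solid: 1842 × 3/16 = 345.375
  brown white-spotted: 1842 × 1/16 = 115.125
Contribution of black solid: (1016 − 1036.125)² / 1036.125 = 0.3909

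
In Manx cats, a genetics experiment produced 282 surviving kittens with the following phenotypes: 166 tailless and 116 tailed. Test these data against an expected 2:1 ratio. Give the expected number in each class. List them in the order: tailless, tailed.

188, 94

The 2:1 ratio has 3 parts, so with N = 282 the expected counts are:
  tailless: 282 × 2/3 = 188
  tailed: 282 × 1/3 = 94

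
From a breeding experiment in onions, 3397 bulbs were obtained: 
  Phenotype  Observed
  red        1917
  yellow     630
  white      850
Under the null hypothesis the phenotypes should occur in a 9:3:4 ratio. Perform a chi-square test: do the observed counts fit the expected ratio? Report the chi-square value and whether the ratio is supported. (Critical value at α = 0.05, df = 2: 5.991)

Under the 9:3:4 hypothesis (Σ ratio = 16, N = 3397):
  red: 3397 × 9/16 = 1910.8125
  yellow: 3397 × 3/16 = 636.9375
  white: 3397 × 4/16 = 849.25
χ² = Σ (O − E)² / E
  red: (1917 − 1910.8125)² / 1910.8125 = 0.0200
  yellow: (630 − 636.9375)² / 636.9375 = 0.0756
  white: (850 − 849.25)² / 849.25 = 0.0007
χ² = 0.0200 + 0.0756 + 0.0007 = 0.0963 ≈ 0.096
Degrees of freedom = 3 − 1 = 2; critical value at α = 0.05 is 5.991.
Since 0.096 < 5.991, we fail to reject the null hypothesis — the data are consistent with the 9:3:4 ratio.

0.096; consistent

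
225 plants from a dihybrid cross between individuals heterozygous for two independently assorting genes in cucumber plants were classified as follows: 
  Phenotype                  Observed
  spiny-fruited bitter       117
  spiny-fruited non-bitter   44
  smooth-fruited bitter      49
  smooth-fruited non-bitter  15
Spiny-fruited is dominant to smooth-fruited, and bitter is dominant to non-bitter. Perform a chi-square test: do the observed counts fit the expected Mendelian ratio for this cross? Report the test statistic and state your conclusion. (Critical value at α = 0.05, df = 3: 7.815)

A dihybrid F₂ with independent assortment and complete dominance at both loci gives a 9:3:3:1 phenotypic ratio.
Under the 9:3:3:1 hypothesis (Σ ratio = 16, N = 225):
  spiny-fruited bitter: 225 × 9/16 = 126.5625
  spiny-fruited non-bitter: 225 × 3/16 = 42.1875
  smooth-fruited bitter: 225 × 3/16 = 42.1875
  smooth-fruited non-bitter: 225 × 1/16 = 14.0625
χ² = Σ (O − E)² / E
  spiny-fruited bitter: (117 − 126.5625)² / 126.5625 = 0.7225
  spiny-fruited non-bitter: (44 − 42.1875)² / 42.1875 = 0.0779
  smooth-fruited bitter: (49 − 42.1875)² / 42.1875 = 1.1001
  smooth-fruited non-bitter: (15 − 14.0625)² / 14.0625 = 0.0625
χ² = 0.7225 + 0.0779 + 1.1001 + 0.0625 = 1.963
Degrees of freedom = 4 − 1 = 3; critical value at α = 0.05 is 7.815.
Since 1.963 < 7.815, we fail to reject the null hypothesis — the data are consistent with the 9:3:3:1 ratio.

1.963; consistent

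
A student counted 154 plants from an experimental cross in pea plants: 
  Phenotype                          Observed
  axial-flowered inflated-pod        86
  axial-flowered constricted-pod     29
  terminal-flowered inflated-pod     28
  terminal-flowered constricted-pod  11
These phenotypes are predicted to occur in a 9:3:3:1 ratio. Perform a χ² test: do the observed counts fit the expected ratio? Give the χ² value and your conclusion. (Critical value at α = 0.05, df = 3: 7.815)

0.228; consistent

Expected counts for N = 154 under a 9:3:3:1 ratio (total parts = 16):
  axial-flowered inflated-pod: 154 × 9/16 = 86.625
  axial-flowered constricted-pod: 154 × 3/16 = 28.875
  terminal-flowered inflated-pod: 154 × 3/16 = 28.875
  terminal-flowered constricted-pod: 154 × 1/16 = 9.625
χ² = Σ (O − E)² / E
  axial-flowered inflated-pod: (86 − 86.625)² / 86.625 = 0.0045
  axial-flowered constricted-pod: (29 − 28.875)² / 28.875 = 0.0005
  terminal-flowered inflated-pod: (28 − 28.875)² / 28.875 = 0.0265
  terminal-flowered constricted-pod: (11 − 9.625)² / 9.625 = 0.1964
χ² = 0.0045 + 0.0005 + 0.0265 + 0.1964 = 0.2279 ≈ 0.228
Degrees of freedom = 4 − 1 = 3; critical value at α = 0.05 is 7.815.
Since 0.228 < 7.815, we fail to reject the null hypothesis — the data are consistent with the 9:3:3:1 ratio.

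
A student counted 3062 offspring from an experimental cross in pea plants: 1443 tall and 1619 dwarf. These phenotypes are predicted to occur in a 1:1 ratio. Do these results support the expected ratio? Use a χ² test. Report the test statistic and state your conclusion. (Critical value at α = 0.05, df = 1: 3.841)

The 1:1 ratio has 2 parts, so with N = 3062 the expected counts are:
  tall: 3062 × 1/2 = 1531
  dwarf: 3062 × 1/2 = 1531
χ² = Σ (O − E)² / E
  tall: (1443 − 1531)² / 1531 = 5.0581
  dwarf: (1619 − 1531)² / 1531 = 5.0581
χ² = 5.0581 + 5.0581 = 10.1162 ≈ 10.116
Degrees of freedom = 2 − 1 = 1; critical value at α = 0.05 is 3.841.
Since 10.116 > 3.841, we reject the null hypothesis — the data do not fit the 1:1 ratio.

10.116; not consistent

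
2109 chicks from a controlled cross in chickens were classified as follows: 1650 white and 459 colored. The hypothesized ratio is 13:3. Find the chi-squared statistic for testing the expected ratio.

Total ratio parts = 16. Expected numbers out of 2109:
  white: 2109 × 13/16 = 1713.5625
  colored: 2109 × 3/16 = 395.4375
χ² = Σ (O − E)² / E
  white: (1650 − 1713.5625)² / 1713.5625 = 2.3578
  colored: (459 − 395.4375)² / 395.4375 = 10.2170
χ² = 2.3578 + 10.2170 = 12.5748 ≈ 12.575

12.575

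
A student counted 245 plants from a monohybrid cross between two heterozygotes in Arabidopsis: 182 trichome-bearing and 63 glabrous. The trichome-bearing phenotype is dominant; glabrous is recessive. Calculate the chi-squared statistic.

For a monohybrid cross between heterozygotes with complete dominance, the expected phenotypic ratio is 3:1.
Total ratio parts = 4. Expected numbers out of 245:
  trichome-bearing: 245 × 3/4 = 183.75
  glabrous: 245 × 1/4 = 61.25
χ² = Σ (O − E)² / E
  trichome-bearing: (182 − 183.75)² / 183.75 = 0.0167
  glabrous: (63 − 61.25)² / 61.25 = 0.0500
χ² = 0.0167 + 0.0500 = 0.0667 ≈ 0.067

0.067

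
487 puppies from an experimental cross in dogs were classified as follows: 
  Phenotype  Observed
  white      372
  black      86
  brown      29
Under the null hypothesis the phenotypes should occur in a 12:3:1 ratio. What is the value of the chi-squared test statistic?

0.502

Under the 12:3:1 hypothesis (Σ ratio = 16, N = 487):
  white: 487 × 12/16 = 365.25
  black: 487 × 3/16 = 91.3125
  brown: 487 × 1/16 = 30.4375
χ² = Σ (O − E)² / E
  white: (372 − 365.25)² / 365.25 = 0.1247
  black: (86 − 91.3125)² / 91.3125 = 0.3091
  brown: (29 − 30.4375)² / 30.4375 = 0.0679
χ² = 0.1247 + 0.3091 + 0.0679 = 0.5017 ≈ 0.502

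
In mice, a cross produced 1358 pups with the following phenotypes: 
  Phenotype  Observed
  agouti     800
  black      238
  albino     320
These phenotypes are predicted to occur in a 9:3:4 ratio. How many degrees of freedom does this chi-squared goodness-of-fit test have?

A goodness-of-fit test with 3 phenotype classes has df = 3 − 1 = 2.

2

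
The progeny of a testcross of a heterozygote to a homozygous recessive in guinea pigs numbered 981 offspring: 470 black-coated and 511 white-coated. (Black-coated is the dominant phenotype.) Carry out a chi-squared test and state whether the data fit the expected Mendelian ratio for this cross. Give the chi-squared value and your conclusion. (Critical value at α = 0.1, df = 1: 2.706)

A testcross of a heterozygote (Aa × aa) gives a 1:1 phenotypic ratio.
The 1:1 ratio has 2 parts, so with N = 981 the expected counts are:
  black-coated: 981 × 1/2 = 490.5
  white-coated: 981 × 1/2 = 490.5
χ² = Σ (O − E)² / E
  black-coated: (470 − 490.5)² / 490.5 = 0.8568
  white-coated: (511 − 490.5)² / 490.5 = 0.8568
χ² = 0.8568 + 0.8568 = 1.7136 ≈ 1.714
Degrees of freedom = 2 − 1 = 1; critical value at α = 0.1 is 2.706.
Since 1.714 < 2.706, we fail to reject the null hypothesis — the data are consistent with the 1:1 ratio.

1.714; consistent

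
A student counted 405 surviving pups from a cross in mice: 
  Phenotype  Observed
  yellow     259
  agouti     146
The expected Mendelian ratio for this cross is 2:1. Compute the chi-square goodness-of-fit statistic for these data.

1.344

The 2:1 ratio has 3 parts, so with N = 405 the expected counts are:
  yellow: 405 × 2/3 = 270
  agouti: 405 × 1/3 = 135
χ² = Σ (O − E)² / E
  yellow: (259 − 270)² / 270 = 0.4481
  agouti: (146 − 135)² / 135 = 0.8963
χ² = 0.4481 + 0.8963 = 1.3444 ≈ 1.344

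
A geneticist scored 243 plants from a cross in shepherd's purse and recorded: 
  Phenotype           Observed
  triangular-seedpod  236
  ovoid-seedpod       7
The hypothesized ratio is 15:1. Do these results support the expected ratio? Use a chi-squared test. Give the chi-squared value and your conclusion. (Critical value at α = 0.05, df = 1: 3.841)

Under the 15:1 hypothesis (Σ ratio = 16, N = 243):
  triangular-seedpod: 243 × 15/16 = 227.8125
  ovoid-seedpod: 243 × 1/16 = 15.1875
χ² = Σ (O − E)² / E
  triangular-seedpod: (236 − 227.8125)² / 227.8125 = 0.2943
  ovoid-seedpod: (7 − 15.1875)² / 15.1875 = 4.4138
χ² = 0.2943 + 4.4138 = 4.7081 ≈ 4.708
Degrees of freedom = 2 − 1 = 1; critical value at α = 0.05 is 3.841.
Since 4.708 > 3.841, we reject the null hypothesis — the data do not fit the 15:1 ratio.

4.708; not consistent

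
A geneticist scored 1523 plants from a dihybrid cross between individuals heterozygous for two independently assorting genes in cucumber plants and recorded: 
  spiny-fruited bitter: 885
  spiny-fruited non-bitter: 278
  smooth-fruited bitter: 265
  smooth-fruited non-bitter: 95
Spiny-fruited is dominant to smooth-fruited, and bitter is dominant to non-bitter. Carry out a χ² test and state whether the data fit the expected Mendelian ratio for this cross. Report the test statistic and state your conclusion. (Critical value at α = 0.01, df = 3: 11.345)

2.617; consistent

A dihybrid F₂ with independent assortment and complete dominance at both loci gives a 9:3:3:1 phenotypic ratio.
Under the 9:3:3:1 hypothesis (Σ ratio = 16, N = 1523):
  spiny-fruited bitter: 1523 × 9/16 = 856.6875
  spiny-fruited non-bitter: 1523 × 3/16 = 285.5625
  smooth-fruited bitter: 1523 × 3/16 = 285.5625
  smooth-fruited non-bitter: 1523 × 1/16 = 95.1875
χ² = Σ (O − E)² / E
  spiny-fruited bitter: (885 − 856.6875)² / 856.6875 = 0.9357
  spiny-fruited non-bitter: (278 − 285.5625)² / 285.5625 = 0.2003
  smooth-fruited bitter: (265 − 285.5625)² / 285.5625 = 1.4806
  smooth-fruited non-bitter: (95 − 95.1875)² / 95.1875 = 0.0004
χ² = 0.9357 + 0.2003 + 1.4806 + 0.0004 = 2.617
Degrees of freedom = 4 − 1 = 3; critical value at α = 0.01 is 11.345.
Since 2.617 < 11.345, we fail to reject the null hypothesis — the data are consistent with the 9:3:3:1 ratio.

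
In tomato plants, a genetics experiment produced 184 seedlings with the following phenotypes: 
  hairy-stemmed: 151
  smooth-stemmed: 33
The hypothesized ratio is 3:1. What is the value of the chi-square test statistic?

Expected counts for N = 184 under a 3:1 ratio (total parts = 4):
  hairy-stemmed: 184 × 3/4 = 138
  smooth-stemmed: 184 × 1/4 = 46
χ² = Σ (O − E)² / E
  hairy-stemmed: (151 − 138)² / 138 = 1.2246
  smooth-stemmed: (33 − 46)² / 46 = 3.6739
χ² = 1.2246 + 3.6739 = 4.8985 ≈ 4.899

4.899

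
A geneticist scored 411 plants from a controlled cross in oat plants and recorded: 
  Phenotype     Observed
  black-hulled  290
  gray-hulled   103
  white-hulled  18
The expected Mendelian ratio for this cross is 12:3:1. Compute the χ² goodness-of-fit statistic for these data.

Expected counts for N = 411 under a 12:3:1 ratio (total parts = 16):
  black-hulled: 411 × 12/16 = 308.25
  gray-hulled: 411 × 3/16 = 77.0625
  white-hulled: 411 × 1/16 = 25.6875
χ² = Σ (O − E)² / E
  black-hulled: (290 − 308.25)² / 308.25 = 1.0805
  gray-hulled: (103 − 77.0625)² / 77.0625 = 8.7300
  white-hulled: (18 − 25.6875)² / 25.6875 = 2.3006
χ² = 1.0805 + 8.7300 + 2.3006 = 12.1111 ≈ 12.111

12.111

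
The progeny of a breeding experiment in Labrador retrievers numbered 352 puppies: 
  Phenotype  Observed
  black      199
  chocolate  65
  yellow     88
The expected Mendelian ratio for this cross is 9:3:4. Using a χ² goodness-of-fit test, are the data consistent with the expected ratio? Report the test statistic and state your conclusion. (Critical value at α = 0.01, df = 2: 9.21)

Total ratio parts = 16. Expected numbers out of 352:
  black: 352 × 9/16 = 198
  chocolate: 352 × 3/16 = 66
  yellow: 352 × 4/16 = 88
χ² = Σ (O − E)² / E
  black: (199 − 198)² / 198 = 0.0051
  chocolate: (65 − 66)² / 66 = 0.0152
  yellow: (88 − 88)² / 88 = 0.0000
χ² = 0.0051 + 0.0152 + 0.0000 = 0.0203 ≈ 0.020
Degrees of freedom = 3 − 1 = 2; critical value at α = 0.01 is 9.21.
Since 0.020 < 9.21, we fail to reject the null hypothesis — the data are consistent with the 9:3:4 ratio.

0.020; consistent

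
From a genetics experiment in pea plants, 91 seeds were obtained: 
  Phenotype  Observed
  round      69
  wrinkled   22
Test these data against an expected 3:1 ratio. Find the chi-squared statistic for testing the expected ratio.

0.033

Total ratio parts = 4. Expected numbers out of 91:
  round: 91 × 3/4 = 68.25
  wrinkled: 91 × 1/4 = 22.75
χ² = Σ (O − E)² / E
  round: (69 − 68.25)² / 68.25 = 0.0082
  wrinkled: (22 − 22.75)² / 22.75 = 0.0247
χ² = 0.0082 + 0.0247 = 0.0329 ≈ 0.033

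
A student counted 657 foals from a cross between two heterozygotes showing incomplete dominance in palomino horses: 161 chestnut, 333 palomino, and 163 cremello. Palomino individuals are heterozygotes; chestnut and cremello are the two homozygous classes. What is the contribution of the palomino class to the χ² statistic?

0.062

With incomplete dominance, a heterozygote × heterozygote cross gives a 1:2:1 phenotypic ratio.
Expected counts for N = 657 under a 1:2:1 ratio (total parts = 4):
  chestnut: 657 × 1/4 = 164.25
  palomino: 657 × 2/4 = 328.5
  cremello: 657 × 1/4 = 164.25
Contribution of palomino: (333 − 328.5)² / 328.5 = 0.0616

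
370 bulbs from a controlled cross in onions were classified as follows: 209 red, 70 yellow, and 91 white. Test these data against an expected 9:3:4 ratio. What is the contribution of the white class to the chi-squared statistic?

The 9:3:4 ratio has 16 parts, so with N = 370 the expected counts are:
  red: 370 × 9/16 = 208.125
  yellow: 370 × 3/16 = 69.375
  white: 370 × 4/16 = 92.5
Contribution of white: (91 − 92.5)² / 92.5 = 0.0243

0.024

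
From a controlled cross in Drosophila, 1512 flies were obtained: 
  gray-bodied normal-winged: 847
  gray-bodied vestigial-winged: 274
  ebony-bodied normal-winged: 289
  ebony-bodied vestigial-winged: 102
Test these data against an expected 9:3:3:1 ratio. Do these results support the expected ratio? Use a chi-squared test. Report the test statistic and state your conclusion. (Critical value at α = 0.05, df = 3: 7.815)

1.035; consistent

The 9:3:3:1 ratio has 16 parts, so with N = 1512 the expected counts are:
  gray-bodied normal-winged: 1512 × 9/16 = 850.5
  gray-bodied vestigial-winged: 1512 × 3/16 = 283.5
  ebony-bodied normal-winged: 1512 × 3/16 = 283.5
  ebony-bodied vestigial-winged: 1512 × 1/16 = 94.5
χ² = Σ (O − E)² / E
  gray-bodied normal-winged: (847 − 850.5)² / 850.5 = 0.0144
  gray-bodied vestigial-winged: (274 − 283.5)² / 283.5 = 0.3183
  ebony-bodied normal-winged: (289 − 283.5)² / 283.5 = 0.1067
  ebony-bodied vestigial-winged: (102 − 94.5)² / 94.5 = 0.5952
χ² = 0.0144 + 0.3183 + 0.1067 + 0.5952 = 1.0346 ≈ 1.035
Degrees of freedom = 4 − 1 = 3; critical value at α = 0.05 is 7.815.
Since 1.035 < 7.815, we fail to reject the null hypothesis — the data are consistent with the 9:3:3:1 ratio.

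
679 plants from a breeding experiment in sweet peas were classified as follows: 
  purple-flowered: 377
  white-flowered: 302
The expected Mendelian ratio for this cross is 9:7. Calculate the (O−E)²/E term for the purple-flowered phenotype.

Expected counts for N = 679 under a 9:7 ratio (total parts = 16):
  purple-flowered: 679 × 9/16 = 381.9375
  white-flowered: 679 × 7/16 = 297.0625
Contribution of purple-flowered: (377 − 381.9375)² / 381.9375 = 0.0638

0.064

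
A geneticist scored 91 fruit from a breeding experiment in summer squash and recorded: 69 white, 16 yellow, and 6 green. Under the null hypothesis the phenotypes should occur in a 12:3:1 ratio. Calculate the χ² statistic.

0.092

Under the 12:3:1 hypothesis (Σ ratio = 16, N = 91):
  white: 91 × 12/16 = 68.25
  yellow: 91 × 3/16 = 17.0625
  green: 91 × 1/16 = 5.6875
χ² = Σ (O − E)² / E
  white: (69 − 68.25)² / 68.25 = 0.0082
  yellow: (16 − 17.0625)² / 17.0625 = 0.0662
  green: (6 − 5.6875)² / 5.6875 = 0.0172
χ² = 0.0082 + 0.0662 + 0.0172 = 0.0916 ≈ 0.092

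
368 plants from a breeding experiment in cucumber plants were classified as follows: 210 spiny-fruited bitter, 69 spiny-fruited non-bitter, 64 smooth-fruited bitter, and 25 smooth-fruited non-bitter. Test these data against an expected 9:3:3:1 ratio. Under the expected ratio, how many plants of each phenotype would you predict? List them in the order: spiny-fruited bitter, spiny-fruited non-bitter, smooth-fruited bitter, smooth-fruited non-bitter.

207, 69, 69, 23

Expected counts for N = 368 under a 9:3:3:1 ratio (total parts = 16):
  spiny-fruited bitter: 368 × 9/16 = 207
  spiny-fruited non-bitter: 368 × 3/16 = 69
  smooth-fruited bitter: 368 × 3/16 = 69
  smooth-fruited non-bitter: 368 × 1/16 = 23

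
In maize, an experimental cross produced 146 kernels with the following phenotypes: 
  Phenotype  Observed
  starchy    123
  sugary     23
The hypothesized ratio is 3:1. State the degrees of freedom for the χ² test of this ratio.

1

A goodness-of-fit test with 2 phenotype classes has df = 2 − 1 = 1.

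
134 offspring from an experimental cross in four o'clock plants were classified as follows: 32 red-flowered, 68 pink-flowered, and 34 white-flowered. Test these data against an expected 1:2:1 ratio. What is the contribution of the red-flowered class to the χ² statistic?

0.067

Under the 1:2:1 hypothesis (Σ ratio = 4, N = 134):
  red-flowered: 134 × 1/4 = 33.5
  pink-flowered: 134 × 2/4 = 67
  white-flowered: 134 × 1/4 = 33.5
Contribution of red-flowered: (32 − 33.5)² / 33.5 = 0.0672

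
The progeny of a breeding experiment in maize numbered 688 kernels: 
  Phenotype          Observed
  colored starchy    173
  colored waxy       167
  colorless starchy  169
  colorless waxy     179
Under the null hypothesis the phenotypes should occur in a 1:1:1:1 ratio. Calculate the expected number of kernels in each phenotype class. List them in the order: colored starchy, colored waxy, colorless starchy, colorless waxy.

172, 172, 172, 172

Total ratio parts = 4. Expected numbers out of 688:
  colored starchy: 688 × 1/4 = 172
  colored waxy: 688 × 1/4 = 172
  colorless starchy: 688 × 1/4 = 172
  colorless waxy: 688 × 1/4 = 172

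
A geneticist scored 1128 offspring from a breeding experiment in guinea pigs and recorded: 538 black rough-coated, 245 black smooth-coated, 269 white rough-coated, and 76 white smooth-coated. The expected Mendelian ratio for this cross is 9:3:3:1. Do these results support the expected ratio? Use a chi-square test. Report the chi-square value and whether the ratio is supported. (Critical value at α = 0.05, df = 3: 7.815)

Total ratio parts = 16. Expected numbers out of 1128:
  black rough-coated: 1128 × 9/16 = 634.5
  black smooth-coated: 1128 × 3/16 = 211.5
  white rough-coated: 1128 × 3/16 = 211.5
  white smooth-coated: 1128 × 1/16 = 70.5
χ² = Σ (O − E)² / E
  black rough-coated: (538 − 634.5)² / 634.5 = 14.6765
  black smooth-coated: (245 − 211.5)² / 211.5 = 5.3061
  white rough-coated: (269 − 211.5)² / 211.5 = 15.6324
  white smooth-coated: (76 − 70.5)² / 70.5 = 0.4291
χ² = 14.6765 + 5.3061 + 15.6324 + 0.4291 = 36.0441 ≈ 36.044
Degrees of freedom = 4 − 1 = 3; critical value at α = 0.05 is 7.815.
Since 36.044 > 7.815, we reject the null hypothesis — the data do not fit the 9:3:3:1 ratio.

36.044; not consistent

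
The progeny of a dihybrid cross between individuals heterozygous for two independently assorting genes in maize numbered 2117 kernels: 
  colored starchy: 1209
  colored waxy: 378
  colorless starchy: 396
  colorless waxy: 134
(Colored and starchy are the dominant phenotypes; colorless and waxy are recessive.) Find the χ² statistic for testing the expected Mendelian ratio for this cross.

A dihybrid F₂ with independent assortment and complete dominance at both loci gives a 9:3:3:1 phenotypic ratio.
Under the 9:3:3:1 hypothesis (Σ ratio = 16, N = 2117):
  colored starchy: 2117 × 9/16 = 1190.8125
  colored waxy: 2117 × 3/16 = 396.9375
  colorless starchy: 2117 × 3/16 = 396.9375
  colorless waxy: 2117 × 1/16 = 132.3125
χ² = Σ (O − E)² / E
  colored starchy: (1209 − 1190.8125)² / 1190.8125 = 0.2778
  colored waxy: (378 − 396.9375)² / 396.9375 = 0.9035
  colorless starchy: (396 − 396.9375)² / 396.9375 = 0.0022
  colorless waxy: (134 − 132.3125)² / 132.3125 = 0.0215
χ² = 0.2778 + 0.9035 + 0.0022 + 0.0215 = 1.205

1.205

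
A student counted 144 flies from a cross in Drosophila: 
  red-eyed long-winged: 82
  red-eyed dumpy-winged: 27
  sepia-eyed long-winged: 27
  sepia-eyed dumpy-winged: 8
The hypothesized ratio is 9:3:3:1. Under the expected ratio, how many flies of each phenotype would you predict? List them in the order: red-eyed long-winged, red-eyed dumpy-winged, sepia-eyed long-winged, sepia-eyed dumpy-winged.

The 9:3:3:1 ratio has 16 parts, so with N = 144 the expected counts are:
  red-eyed long-winged: 144 × 9/16 = 81
  red-eyed dumpy-winged: 144 × 3/16 = 27
  sepia-eyed long-winged: 144 × 3/16 = 27
  sepia-eyed dumpy-winged: 144 × 1/16 = 9

81, 27, 27, 9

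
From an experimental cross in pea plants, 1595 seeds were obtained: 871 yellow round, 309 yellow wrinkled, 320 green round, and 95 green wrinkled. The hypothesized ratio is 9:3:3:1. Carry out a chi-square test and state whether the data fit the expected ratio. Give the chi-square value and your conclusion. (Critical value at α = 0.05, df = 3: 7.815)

2.781; consistent

Total ratio parts = 16. Expected numbers out of 1595:
  yellow round: 1595 × 9/16 = 897.1875
  yellow wrinkled: 1595 × 3/16 = 299.0625
  green round: 1595 × 3/16 = 299.0625
  green wrinkled: 1595 × 1/16 = 99.6875
χ² = Σ (O − E)² / E
  yellow round: (871 − 897.1875)² / 897.1875 = 0.7644
  yellow wrinkled: (309 − 299.0625)² / 299.0625 = 0.3302
  green round: (320 − 299.0625)² / 299.0625 = 1.4658
  green wrinkled: (95 − 99.6875)² / 99.6875 = 0.2204
χ² = 0.7644 + 0.3302 + 1.4658 + 0.2204 = 2.7808 ≈ 2.781
Degrees of freedom = 4 − 1 = 3; critical value at α = 0.05 is 7.815.
Since 2.781 < 7.815, we fail to reject the null hypothesis — the data are consistent with the 9:3:3:1 ratio.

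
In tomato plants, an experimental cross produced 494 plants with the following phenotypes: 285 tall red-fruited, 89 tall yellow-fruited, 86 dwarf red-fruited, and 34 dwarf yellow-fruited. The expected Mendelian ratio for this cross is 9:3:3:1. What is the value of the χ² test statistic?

Under the 9:3:3:1 hypothesis (Σ ratio = 16, N = 494):
  tall red-fruited: 494 × 9/16 = 277.875
  tall yellow-fruited: 494 × 3/16 = 92.625
  dwarf red-fruited: 494 × 3/16 = 92.625
  dwarf yellow-fruited: 494 × 1/16 = 30.875
χ² = Σ (O − E)² / E
  tall red-fruited: (285 − 277.875)² / 277.875 = 0.1827
  tall yellow-fruited: (89 − 92.625)² / 92.625 = 0.1419
  dwarf red-fruited: (86 − 92.625)² / 92.625 = 0.4739
  dwarf yellow-fruited: (34 − 30.875)² / 30.875 = 0.3163
χ² = 0.1827 + 0.1419 + 0.4739 + 0.3163 = 1.1148 ≈ 1.115

1.115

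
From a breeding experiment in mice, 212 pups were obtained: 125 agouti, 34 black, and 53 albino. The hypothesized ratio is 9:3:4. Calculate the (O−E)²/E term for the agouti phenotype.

The 9:3:4 ratio has 16 parts, so with N = 212 the expected counts are:
  agouti: 212 × 9/16 = 119.25
  black: 212 × 3/16 = 39.75
  albino: 212 × 4/16 = 53
Contribution of agouti: (125 − 119.25)² / 119.25 = 0.2773

0.277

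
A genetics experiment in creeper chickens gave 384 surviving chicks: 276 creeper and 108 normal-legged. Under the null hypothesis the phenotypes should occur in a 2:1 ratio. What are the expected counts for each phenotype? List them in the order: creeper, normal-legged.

256, 128

Under the 2:1 hypothesis (Σ ratio = 3, N = 384):
  creeper: 384 × 2/3 = 256
  normal-legged: 384 × 1/3 = 128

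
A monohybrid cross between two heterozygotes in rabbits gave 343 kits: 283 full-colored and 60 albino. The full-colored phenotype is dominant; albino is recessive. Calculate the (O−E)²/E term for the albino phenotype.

For a monohybrid cross between heterozygotes with complete dominance, the expected phenotypic ratio is 3:1.
Under the 3:1 hypothesis (Σ ratio = 4, N = 343):
  full-colored: 343 × 3/4 = 257.25
  albino: 343 × 1/4 = 85.75
Contribution of albino: (60 − 85.75)² / 85.75 = 7.7325

7.733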